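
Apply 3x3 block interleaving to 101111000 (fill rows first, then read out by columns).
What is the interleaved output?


Matrix:
  101
  111
  000
Read columns: 110010110

110010110


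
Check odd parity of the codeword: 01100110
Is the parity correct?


Number of 1s: 4

No, parity error (4 ones)


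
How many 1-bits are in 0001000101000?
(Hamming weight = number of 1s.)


Counting 1s in 0001000101000

3


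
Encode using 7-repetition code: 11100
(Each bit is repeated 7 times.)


Each bit -> 7 copies

11111111111111111111100000000000000


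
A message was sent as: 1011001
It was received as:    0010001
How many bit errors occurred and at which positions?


XOR: 1001000

2 error(s) at position(s): 0, 3


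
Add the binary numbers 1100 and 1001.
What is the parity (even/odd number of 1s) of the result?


1100 = 12
1001 = 9
Sum = 21 = 10101
1s count = 3

odd parity (3 ones in 10101)


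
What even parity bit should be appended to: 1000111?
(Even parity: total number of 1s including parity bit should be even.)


Number of 1s in data: 4
Parity bit: 0

0


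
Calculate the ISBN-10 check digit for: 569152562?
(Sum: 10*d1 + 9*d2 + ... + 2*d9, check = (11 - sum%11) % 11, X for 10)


Weighted sum: 265
265 mod 11 = 1

Check digit: X


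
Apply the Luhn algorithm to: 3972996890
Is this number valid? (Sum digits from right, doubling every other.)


Luhn sum = 60
60 mod 10 = 0

Valid (Luhn sum mod 10 = 0)


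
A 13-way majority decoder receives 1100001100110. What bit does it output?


Ones: 6 out of 13
Threshold: 7

0 (6/13 voted 1)


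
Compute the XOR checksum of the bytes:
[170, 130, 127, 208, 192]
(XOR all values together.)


XOR chain: 170 ^ 130 ^ 127 ^ 208 ^ 192 = 71

71


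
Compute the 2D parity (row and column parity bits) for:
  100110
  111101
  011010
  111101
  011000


Row parities: 11110
Column parities: 100100

Row P: 11110, Col P: 100100, Corner: 0


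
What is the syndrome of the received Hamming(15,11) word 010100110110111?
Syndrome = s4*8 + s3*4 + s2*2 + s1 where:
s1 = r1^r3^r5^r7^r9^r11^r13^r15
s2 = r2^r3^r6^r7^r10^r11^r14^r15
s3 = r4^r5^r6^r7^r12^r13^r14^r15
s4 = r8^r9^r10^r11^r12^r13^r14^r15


s1=0, s2=0, s3=1, s4=0

Syndrome = 4 (error at position 4)


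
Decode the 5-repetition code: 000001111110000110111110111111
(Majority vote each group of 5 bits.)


Groups: 00000, 11111, 10000, 11011, 11101, 11111
Majority votes: 010111

010111


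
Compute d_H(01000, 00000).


XOR: 01000
Count of 1s: 1

1


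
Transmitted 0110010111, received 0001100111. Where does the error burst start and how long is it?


XOR: 0111110000

Burst at position 1, length 5


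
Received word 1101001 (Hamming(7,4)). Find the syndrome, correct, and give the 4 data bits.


Syndrome = 0: no error detected

Data: 0001 (no errors)


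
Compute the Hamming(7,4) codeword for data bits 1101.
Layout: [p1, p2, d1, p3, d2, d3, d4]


Parity bits: p1=1, p2=0, p3=0

1010101


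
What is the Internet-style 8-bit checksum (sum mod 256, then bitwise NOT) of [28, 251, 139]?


Sum = 418 mod 256 = 162
Complement = 93

93


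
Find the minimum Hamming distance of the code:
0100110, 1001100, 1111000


Comparing all pairs, minimum distance: 3
Can detect 2 errors, correct 1 errors

3


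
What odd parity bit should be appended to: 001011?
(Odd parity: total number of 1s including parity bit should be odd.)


Number of 1s in data: 3
Parity bit: 0

0


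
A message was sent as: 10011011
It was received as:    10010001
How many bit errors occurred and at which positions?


XOR: 00001010

2 error(s) at position(s): 4, 6


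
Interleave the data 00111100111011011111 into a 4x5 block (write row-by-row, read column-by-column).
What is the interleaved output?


Matrix:
  00111
  10011
  10110
  11111
Read columns: 01110001101111111101

01110001101111111101


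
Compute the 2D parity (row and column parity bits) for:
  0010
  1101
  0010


Row parities: 111
Column parities: 1101

Row P: 111, Col P: 1101, Corner: 1


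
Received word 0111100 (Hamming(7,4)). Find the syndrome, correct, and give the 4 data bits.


Syndrome = 0: no error detected

Data: 1100 (no errors)


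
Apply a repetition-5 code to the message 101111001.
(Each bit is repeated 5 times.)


Each bit -> 5 copies

111110000011111111111111111111000000000011111


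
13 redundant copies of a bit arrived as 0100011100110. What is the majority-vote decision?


Ones: 6 out of 13
Threshold: 7

0 (6/13 voted 1)


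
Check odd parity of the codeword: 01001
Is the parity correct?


Number of 1s: 2

No, parity error (2 ones)


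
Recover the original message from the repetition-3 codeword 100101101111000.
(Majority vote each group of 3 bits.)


Groups: 100, 101, 101, 111, 000
Majority votes: 01110

01110


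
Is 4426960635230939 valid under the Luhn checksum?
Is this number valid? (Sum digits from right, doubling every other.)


Luhn sum = 85
85 mod 10 = 5

Invalid (Luhn sum mod 10 = 5)


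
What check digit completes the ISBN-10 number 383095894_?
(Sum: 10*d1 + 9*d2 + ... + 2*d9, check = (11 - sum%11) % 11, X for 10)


Weighted sum: 272
272 mod 11 = 8

Check digit: 3


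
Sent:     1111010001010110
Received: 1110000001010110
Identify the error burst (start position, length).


XOR: 0001010000000000

Burst at position 3, length 3


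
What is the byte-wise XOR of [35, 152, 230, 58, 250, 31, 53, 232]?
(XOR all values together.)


XOR chain: 35 ^ 152 ^ 230 ^ 58 ^ 250 ^ 31 ^ 53 ^ 232 = 95

95


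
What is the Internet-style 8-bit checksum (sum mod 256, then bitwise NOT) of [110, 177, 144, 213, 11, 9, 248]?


Sum = 912 mod 256 = 144
Complement = 111

111


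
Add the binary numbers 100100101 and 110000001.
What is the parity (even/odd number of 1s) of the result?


100100101 = 293
110000001 = 385
Sum = 678 = 1010100110
1s count = 5

odd parity (5 ones in 1010100110)


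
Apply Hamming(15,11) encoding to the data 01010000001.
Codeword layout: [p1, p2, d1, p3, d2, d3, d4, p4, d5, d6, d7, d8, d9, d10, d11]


Parity bits: p1=1, p2=0, p3=1, p4=1

100110110000001


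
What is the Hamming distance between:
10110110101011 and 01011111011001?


XOR: 11101001110010
Count of 1s: 8

8


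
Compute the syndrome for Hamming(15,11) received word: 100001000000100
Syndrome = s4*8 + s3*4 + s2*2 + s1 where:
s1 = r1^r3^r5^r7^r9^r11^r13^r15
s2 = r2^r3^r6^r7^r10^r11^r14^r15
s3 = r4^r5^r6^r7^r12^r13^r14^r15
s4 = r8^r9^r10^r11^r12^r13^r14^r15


s1=0, s2=1, s3=0, s4=1

Syndrome = 10 (error at position 10)


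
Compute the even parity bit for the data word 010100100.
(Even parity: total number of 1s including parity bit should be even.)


Number of 1s in data: 3
Parity bit: 1

1


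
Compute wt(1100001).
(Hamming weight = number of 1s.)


Counting 1s in 1100001

3


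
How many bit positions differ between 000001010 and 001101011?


XOR: 001100001
Count of 1s: 3

3


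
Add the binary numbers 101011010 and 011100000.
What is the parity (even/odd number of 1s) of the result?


101011010 = 346
011100000 = 224
Sum = 570 = 1000111010
1s count = 5

odd parity (5 ones in 1000111010)


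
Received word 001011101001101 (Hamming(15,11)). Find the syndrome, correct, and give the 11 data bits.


Syndrome = 0: no error detected

Data: 11111001101 (no errors)


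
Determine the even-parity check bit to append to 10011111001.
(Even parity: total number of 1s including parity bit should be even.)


Number of 1s in data: 7
Parity bit: 1

1


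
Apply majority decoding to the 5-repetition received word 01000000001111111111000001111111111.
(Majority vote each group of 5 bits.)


Groups: 01000, 00000, 11111, 11111, 00000, 11111, 11111
Majority votes: 0011011

0011011


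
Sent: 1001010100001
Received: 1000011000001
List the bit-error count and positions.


XOR: 0001001100000

3 error(s) at position(s): 3, 6, 7


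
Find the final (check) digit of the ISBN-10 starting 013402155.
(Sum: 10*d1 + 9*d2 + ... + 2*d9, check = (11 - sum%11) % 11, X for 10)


Weighted sum: 100
100 mod 11 = 1

Check digit: X


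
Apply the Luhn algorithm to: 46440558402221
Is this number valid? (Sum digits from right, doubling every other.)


Luhn sum = 59
59 mod 10 = 9

Invalid (Luhn sum mod 10 = 9)


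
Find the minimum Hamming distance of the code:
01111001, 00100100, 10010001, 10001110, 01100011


Comparing all pairs, minimum distance: 3
Can detect 2 errors, correct 1 errors

3


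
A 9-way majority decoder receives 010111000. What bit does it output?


Ones: 4 out of 9
Threshold: 5

0 (4/9 voted 1)


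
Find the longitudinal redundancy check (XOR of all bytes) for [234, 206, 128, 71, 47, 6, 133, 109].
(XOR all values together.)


XOR chain: 234 ^ 206 ^ 128 ^ 71 ^ 47 ^ 6 ^ 133 ^ 109 = 34

34


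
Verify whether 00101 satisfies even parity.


Number of 1s: 2

Yes, parity is correct (2 ones)


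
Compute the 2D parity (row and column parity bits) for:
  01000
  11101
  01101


Row parities: 101
Column parities: 11000

Row P: 101, Col P: 11000, Corner: 0


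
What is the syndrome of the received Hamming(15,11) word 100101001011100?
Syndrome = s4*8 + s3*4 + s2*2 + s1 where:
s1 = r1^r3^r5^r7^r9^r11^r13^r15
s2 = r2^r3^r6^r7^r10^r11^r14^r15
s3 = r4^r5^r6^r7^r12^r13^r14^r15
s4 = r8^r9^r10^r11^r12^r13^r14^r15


s1=0, s2=0, s3=0, s4=0

Syndrome = 0 (no error)


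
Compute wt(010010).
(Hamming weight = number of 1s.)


Counting 1s in 010010

2


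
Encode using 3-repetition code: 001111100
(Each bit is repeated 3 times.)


Each bit -> 3 copies

000000111111111111111000000


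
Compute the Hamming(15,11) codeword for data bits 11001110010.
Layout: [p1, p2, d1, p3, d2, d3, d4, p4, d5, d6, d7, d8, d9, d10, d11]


Parity bits: p1=0, p2=0, p3=0, p4=0

001010001110010


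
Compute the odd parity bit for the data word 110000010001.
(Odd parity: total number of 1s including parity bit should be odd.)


Number of 1s in data: 4
Parity bit: 1

1


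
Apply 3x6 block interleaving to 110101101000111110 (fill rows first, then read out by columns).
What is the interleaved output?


Matrix:
  110101
  101000
  111110
Read columns: 111101011101001100

111101011101001100


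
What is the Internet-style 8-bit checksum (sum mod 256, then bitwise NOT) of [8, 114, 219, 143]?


Sum = 484 mod 256 = 228
Complement = 27

27


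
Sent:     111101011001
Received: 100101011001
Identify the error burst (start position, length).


XOR: 011000000000

Burst at position 1, length 2


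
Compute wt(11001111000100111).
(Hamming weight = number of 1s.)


Counting 1s in 11001111000100111

10


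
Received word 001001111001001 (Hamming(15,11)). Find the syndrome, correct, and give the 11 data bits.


Syndrome = 0: no error detected

Data: 10111001001 (no errors)


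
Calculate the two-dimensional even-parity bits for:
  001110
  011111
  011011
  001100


Row parities: 1100
Column parities: 000110

Row P: 1100, Col P: 000110, Corner: 0


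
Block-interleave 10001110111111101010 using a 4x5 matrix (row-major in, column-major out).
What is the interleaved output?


Matrix:
  10001
  11011
  11111
  01010
Read columns: 11100111001001111110

11100111001001111110


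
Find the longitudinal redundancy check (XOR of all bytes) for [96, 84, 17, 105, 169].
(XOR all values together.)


XOR chain: 96 ^ 84 ^ 17 ^ 105 ^ 169 = 229

229


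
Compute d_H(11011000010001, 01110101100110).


XOR: 10101101110111
Count of 1s: 10

10


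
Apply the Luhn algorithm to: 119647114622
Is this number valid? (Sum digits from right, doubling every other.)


Luhn sum = 56
56 mod 10 = 6

Invalid (Luhn sum mod 10 = 6)


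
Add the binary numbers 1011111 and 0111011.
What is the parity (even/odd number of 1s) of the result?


1011111 = 95
0111011 = 59
Sum = 154 = 10011010
1s count = 4

even parity (4 ones in 10011010)


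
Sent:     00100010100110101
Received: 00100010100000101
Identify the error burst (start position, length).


XOR: 00000000000110000

Burst at position 11, length 2


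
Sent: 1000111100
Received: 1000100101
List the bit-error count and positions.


XOR: 0000011001

3 error(s) at position(s): 5, 6, 9


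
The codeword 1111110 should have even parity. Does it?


Number of 1s: 6

Yes, parity is correct (6 ones)


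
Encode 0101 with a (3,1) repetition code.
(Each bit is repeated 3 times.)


Each bit -> 3 copies

000111000111


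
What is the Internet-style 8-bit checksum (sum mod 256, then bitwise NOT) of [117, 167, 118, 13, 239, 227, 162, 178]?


Sum = 1221 mod 256 = 197
Complement = 58

58


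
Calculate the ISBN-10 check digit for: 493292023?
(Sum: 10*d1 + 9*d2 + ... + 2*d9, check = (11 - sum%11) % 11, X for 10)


Weighted sum: 235
235 mod 11 = 4

Check digit: 7


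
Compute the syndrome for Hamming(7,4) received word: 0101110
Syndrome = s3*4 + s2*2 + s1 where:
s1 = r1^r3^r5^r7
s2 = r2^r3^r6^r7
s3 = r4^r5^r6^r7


s1=1, s2=0, s3=1

Syndrome = 5 (error at position 5)


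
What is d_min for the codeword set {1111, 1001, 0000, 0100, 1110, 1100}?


Comparing all pairs, minimum distance: 1
Can detect 0 errors, correct 0 errors

1


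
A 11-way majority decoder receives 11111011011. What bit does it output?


Ones: 9 out of 11
Threshold: 6

1 (9/11 voted 1)


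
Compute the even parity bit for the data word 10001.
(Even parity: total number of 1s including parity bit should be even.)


Number of 1s in data: 2
Parity bit: 0

0


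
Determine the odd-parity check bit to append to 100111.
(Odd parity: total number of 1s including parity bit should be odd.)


Number of 1s in data: 4
Parity bit: 1

1


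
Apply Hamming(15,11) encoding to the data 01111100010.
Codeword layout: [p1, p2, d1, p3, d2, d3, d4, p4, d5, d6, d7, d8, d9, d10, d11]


Parity bits: p1=1, p2=0, p3=0, p4=1

100011111100010


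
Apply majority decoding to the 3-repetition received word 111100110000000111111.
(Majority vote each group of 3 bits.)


Groups: 111, 100, 110, 000, 000, 111, 111
Majority votes: 1010011

1010011


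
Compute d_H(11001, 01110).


XOR: 10111
Count of 1s: 4

4


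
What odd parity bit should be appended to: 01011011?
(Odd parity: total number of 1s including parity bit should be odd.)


Number of 1s in data: 5
Parity bit: 0

0


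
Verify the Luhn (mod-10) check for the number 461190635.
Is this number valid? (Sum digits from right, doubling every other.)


Luhn sum = 36
36 mod 10 = 6

Invalid (Luhn sum mod 10 = 6)


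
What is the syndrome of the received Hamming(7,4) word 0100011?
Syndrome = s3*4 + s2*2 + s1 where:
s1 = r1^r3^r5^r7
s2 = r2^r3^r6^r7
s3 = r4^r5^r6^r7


s1=1, s2=1, s3=0

Syndrome = 3 (error at position 3)


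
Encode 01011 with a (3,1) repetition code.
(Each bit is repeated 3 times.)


Each bit -> 3 copies

000111000111111


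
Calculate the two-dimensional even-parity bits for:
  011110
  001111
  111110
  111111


Row parities: 0010
Column parities: 010000

Row P: 0010, Col P: 010000, Corner: 1


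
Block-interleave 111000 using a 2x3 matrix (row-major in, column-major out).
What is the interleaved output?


Matrix:
  111
  000
Read columns: 101010

101010


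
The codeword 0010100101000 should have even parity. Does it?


Number of 1s: 4

Yes, parity is correct (4 ones)


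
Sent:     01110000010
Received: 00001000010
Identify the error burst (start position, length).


XOR: 01111000000

Burst at position 1, length 4


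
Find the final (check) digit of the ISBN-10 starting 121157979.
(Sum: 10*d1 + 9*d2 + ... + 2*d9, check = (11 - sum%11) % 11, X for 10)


Weighted sum: 183
183 mod 11 = 7

Check digit: 4


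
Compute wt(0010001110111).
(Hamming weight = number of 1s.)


Counting 1s in 0010001110111

7


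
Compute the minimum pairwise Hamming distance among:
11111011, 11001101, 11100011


Comparing all pairs, minimum distance: 2
Can detect 1 errors, correct 0 errors

2


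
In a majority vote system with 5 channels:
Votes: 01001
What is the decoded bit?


Ones: 2 out of 5
Threshold: 3

0 (2/5 voted 1)


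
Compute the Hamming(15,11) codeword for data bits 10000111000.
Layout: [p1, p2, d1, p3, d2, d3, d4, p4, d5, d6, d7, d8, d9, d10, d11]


Parity bits: p1=0, p2=1, p3=1, p4=1

011100010111000


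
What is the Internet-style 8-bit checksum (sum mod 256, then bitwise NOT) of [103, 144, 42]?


Sum = 289 mod 256 = 33
Complement = 222

222


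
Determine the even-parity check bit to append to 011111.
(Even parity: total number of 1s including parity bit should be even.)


Number of 1s in data: 5
Parity bit: 1

1


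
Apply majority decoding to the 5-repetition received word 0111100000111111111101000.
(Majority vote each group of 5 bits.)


Groups: 01111, 00000, 11111, 11111, 01000
Majority votes: 10110

10110


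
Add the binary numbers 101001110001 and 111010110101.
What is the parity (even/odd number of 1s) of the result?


101001110001 = 2673
111010110101 = 3765
Sum = 6438 = 1100100100110
1s count = 6

even parity (6 ones in 1100100100110)


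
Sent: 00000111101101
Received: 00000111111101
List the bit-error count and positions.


XOR: 00000000010000

1 error(s) at position(s): 9


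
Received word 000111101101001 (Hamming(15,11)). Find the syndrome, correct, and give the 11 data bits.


Syndrome = 0: no error detected

Data: 01111101001 (no errors)


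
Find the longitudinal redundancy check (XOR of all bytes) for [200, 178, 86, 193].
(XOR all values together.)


XOR chain: 200 ^ 178 ^ 86 ^ 193 = 237

237


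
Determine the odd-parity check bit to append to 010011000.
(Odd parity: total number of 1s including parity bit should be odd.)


Number of 1s in data: 3
Parity bit: 0

0


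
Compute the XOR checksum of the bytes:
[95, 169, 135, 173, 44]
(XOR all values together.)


XOR chain: 95 ^ 169 ^ 135 ^ 173 ^ 44 = 240

240


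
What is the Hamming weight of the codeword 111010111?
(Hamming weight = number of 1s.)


Counting 1s in 111010111

7


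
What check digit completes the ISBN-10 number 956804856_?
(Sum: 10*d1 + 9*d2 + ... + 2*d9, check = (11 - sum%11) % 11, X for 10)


Weighted sum: 318
318 mod 11 = 10

Check digit: 1


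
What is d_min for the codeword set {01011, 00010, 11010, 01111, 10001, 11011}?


Comparing all pairs, minimum distance: 1
Can detect 0 errors, correct 0 errors

1


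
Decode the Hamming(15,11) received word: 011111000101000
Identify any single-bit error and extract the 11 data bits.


Syndrome = 0: no error detected

Data: 11100101000 (no errors)


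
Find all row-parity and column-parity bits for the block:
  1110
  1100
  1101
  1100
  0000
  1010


Row parities: 101000
Column parities: 1001

Row P: 101000, Col P: 1001, Corner: 0


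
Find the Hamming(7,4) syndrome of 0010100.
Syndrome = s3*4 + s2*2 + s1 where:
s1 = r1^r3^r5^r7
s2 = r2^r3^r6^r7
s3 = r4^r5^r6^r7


s1=0, s2=1, s3=1

Syndrome = 6 (error at position 6)


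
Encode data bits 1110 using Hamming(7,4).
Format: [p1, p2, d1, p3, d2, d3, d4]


Parity bits: p1=0, p2=0, p3=0

0010110


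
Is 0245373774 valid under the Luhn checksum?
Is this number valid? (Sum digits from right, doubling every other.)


Luhn sum = 50
50 mod 10 = 0

Valid (Luhn sum mod 10 = 0)


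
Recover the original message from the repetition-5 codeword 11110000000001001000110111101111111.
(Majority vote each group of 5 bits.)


Groups: 11110, 00000, 00010, 01000, 11011, 11011, 11111
Majority votes: 1000111

1000111


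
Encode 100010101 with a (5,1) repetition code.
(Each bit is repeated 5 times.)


Each bit -> 5 copies

111110000000000000001111100000111110000011111


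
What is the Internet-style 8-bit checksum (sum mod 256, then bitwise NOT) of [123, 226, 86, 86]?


Sum = 521 mod 256 = 9
Complement = 246

246


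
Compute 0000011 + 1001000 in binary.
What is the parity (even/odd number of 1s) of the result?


0000011 = 3
1001000 = 72
Sum = 75 = 1001011
1s count = 4

even parity (4 ones in 1001011)


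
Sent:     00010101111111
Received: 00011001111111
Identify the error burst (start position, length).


XOR: 00001100000000

Burst at position 4, length 2


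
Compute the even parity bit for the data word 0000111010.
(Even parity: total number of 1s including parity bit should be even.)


Number of 1s in data: 4
Parity bit: 0

0


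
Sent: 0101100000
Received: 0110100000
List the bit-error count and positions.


XOR: 0011000000

2 error(s) at position(s): 2, 3


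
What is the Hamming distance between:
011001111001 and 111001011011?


XOR: 100000100010
Count of 1s: 3

3


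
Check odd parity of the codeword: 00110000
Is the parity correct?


Number of 1s: 2

No, parity error (2 ones)


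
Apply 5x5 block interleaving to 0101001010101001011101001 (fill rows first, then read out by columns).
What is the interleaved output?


Matrix:
  01010
  01010
  10100
  10111
  01001
Read columns: 0011011001001101101000011

0011011001001101101000011


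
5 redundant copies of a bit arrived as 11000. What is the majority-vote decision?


Ones: 2 out of 5
Threshold: 3

0 (2/5 voted 1)


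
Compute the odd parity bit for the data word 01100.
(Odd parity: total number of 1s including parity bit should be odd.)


Number of 1s in data: 2
Parity bit: 1

1


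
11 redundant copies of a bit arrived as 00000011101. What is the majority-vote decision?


Ones: 4 out of 11
Threshold: 6

0 (4/11 voted 1)


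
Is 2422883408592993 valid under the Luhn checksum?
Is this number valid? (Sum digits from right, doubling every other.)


Luhn sum = 82
82 mod 10 = 2

Invalid (Luhn sum mod 10 = 2)


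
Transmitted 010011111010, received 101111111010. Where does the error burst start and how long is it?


XOR: 111100000000

Burst at position 0, length 4


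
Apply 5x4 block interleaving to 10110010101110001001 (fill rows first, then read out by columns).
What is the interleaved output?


Matrix:
  1011
  0010
  1011
  1000
  1001
Read columns: 10111000001110010101

10111000001110010101


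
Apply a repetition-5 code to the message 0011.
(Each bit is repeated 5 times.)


Each bit -> 5 copies

00000000001111111111


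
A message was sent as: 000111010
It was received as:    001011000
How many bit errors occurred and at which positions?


XOR: 001100010

3 error(s) at position(s): 2, 3, 7


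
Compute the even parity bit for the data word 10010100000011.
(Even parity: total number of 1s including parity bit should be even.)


Number of 1s in data: 5
Parity bit: 1

1


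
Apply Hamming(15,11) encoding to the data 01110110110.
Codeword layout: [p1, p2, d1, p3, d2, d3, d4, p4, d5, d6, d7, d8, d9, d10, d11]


Parity bits: p1=0, p2=1, p3=1, p4=0

010111100110110


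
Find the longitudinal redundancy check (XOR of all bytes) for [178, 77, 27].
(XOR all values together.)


XOR chain: 178 ^ 77 ^ 27 = 228

228


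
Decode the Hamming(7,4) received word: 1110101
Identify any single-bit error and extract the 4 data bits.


Syndrome = 2: error at position 2

Data: 1101 (corrected bit 2)


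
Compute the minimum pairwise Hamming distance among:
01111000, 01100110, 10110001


Comparing all pairs, minimum distance: 4
Can detect 3 errors, correct 1 errors

4


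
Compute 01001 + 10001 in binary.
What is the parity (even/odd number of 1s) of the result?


01001 = 9
10001 = 17
Sum = 26 = 11010
1s count = 3

odd parity (3 ones in 11010)


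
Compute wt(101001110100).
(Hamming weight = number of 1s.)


Counting 1s in 101001110100

6


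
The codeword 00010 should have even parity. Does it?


Number of 1s: 1

No, parity error (1 ones)


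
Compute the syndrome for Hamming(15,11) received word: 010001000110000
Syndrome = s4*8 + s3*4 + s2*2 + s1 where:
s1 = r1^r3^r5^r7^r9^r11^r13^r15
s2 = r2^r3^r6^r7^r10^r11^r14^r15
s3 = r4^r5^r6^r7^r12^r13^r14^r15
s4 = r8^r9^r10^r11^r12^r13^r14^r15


s1=1, s2=0, s3=1, s4=0

Syndrome = 5 (error at position 5)


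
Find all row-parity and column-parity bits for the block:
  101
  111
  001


Row parities: 011
Column parities: 011

Row P: 011, Col P: 011, Corner: 0


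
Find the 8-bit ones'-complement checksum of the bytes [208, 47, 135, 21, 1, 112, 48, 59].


Sum = 631 mod 256 = 119
Complement = 136

136


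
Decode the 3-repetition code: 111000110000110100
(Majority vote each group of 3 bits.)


Groups: 111, 000, 110, 000, 110, 100
Majority votes: 101010

101010


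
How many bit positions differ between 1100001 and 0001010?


XOR: 1101011
Count of 1s: 5

5


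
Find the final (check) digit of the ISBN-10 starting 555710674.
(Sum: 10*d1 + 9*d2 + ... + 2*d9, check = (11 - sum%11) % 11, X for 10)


Weighted sum: 243
243 mod 11 = 1

Check digit: X


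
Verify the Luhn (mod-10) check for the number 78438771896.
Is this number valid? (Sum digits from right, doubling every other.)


Luhn sum = 69
69 mod 10 = 9

Invalid (Luhn sum mod 10 = 9)


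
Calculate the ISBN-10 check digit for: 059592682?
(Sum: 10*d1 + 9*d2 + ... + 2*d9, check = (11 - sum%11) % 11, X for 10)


Weighted sum: 268
268 mod 11 = 4

Check digit: 7


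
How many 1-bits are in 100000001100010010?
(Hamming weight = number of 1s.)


Counting 1s in 100000001100010010

5


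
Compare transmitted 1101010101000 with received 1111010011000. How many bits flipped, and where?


XOR: 0010000110000

3 error(s) at position(s): 2, 7, 8


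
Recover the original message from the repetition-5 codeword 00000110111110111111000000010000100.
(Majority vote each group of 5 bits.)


Groups: 00000, 11011, 11101, 11111, 00000, 00100, 00100
Majority votes: 0111000

0111000


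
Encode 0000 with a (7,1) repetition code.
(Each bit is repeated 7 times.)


Each bit -> 7 copies

0000000000000000000000000000


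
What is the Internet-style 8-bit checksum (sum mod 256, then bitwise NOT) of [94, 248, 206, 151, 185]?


Sum = 884 mod 256 = 116
Complement = 139

139


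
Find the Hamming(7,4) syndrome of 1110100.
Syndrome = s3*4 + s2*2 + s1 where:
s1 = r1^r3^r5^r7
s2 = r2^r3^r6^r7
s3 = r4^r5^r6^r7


s1=1, s2=0, s3=1

Syndrome = 5 (error at position 5)


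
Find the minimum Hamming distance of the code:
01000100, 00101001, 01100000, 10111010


Comparing all pairs, minimum distance: 2
Can detect 1 errors, correct 0 errors

2


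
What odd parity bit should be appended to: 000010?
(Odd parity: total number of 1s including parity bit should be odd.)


Number of 1s in data: 1
Parity bit: 0

0


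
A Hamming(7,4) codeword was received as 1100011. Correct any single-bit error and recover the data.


Syndrome = 2: error at position 2

Data: 0011 (corrected bit 2)


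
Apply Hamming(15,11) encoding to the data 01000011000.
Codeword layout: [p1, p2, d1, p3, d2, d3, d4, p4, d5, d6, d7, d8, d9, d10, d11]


Parity bits: p1=0, p2=1, p3=0, p4=0

010010000011000


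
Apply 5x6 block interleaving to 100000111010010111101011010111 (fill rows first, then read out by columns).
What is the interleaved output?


Matrix:
  100000
  111010
  010111
  101011
  010111
Read columns: 110100110101010001010111100111

110100110101010001010111100111


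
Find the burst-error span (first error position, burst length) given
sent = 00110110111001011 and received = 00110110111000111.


XOR: 00000000000001100

Burst at position 13, length 2


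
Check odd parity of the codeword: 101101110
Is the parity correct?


Number of 1s: 6

No, parity error (6 ones)


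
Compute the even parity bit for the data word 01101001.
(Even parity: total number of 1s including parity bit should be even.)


Number of 1s in data: 4
Parity bit: 0

0


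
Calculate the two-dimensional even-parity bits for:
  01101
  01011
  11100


Row parities: 111
Column parities: 11010

Row P: 111, Col P: 11010, Corner: 1


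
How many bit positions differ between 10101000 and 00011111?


XOR: 10110111
Count of 1s: 6

6


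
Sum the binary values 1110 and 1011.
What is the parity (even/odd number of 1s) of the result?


1110 = 14
1011 = 11
Sum = 25 = 11001
1s count = 3

odd parity (3 ones in 11001)


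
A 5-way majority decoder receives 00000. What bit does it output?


Ones: 0 out of 5
Threshold: 3

0 (0/5 voted 1)


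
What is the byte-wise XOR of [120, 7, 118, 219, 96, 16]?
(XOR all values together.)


XOR chain: 120 ^ 7 ^ 118 ^ 219 ^ 96 ^ 16 = 162

162


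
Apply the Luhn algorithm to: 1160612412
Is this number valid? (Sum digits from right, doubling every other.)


Luhn sum = 22
22 mod 10 = 2

Invalid (Luhn sum mod 10 = 2)


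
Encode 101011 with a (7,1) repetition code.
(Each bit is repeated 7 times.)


Each bit -> 7 copies

111111100000001111111000000011111111111111


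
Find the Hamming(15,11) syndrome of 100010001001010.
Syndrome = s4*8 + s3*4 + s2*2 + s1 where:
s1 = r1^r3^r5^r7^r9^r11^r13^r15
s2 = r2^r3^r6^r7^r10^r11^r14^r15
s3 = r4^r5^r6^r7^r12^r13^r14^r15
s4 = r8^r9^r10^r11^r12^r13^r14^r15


s1=1, s2=1, s3=1, s4=1

Syndrome = 15 (error at position 15)


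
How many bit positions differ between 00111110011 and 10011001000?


XOR: 10100111011
Count of 1s: 7

7


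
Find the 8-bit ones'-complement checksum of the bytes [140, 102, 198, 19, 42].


Sum = 501 mod 256 = 245
Complement = 10

10


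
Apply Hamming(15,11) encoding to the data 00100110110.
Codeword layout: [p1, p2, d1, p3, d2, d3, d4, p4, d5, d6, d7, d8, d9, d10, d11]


Parity bits: p1=0, p2=0, p3=1, p4=0

000101000110110


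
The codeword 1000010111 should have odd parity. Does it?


Number of 1s: 5

Yes, parity is correct (5 ones)


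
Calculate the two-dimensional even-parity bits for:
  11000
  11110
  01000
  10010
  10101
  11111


Row parities: 001011
Column parities: 10110

Row P: 001011, Col P: 10110, Corner: 1


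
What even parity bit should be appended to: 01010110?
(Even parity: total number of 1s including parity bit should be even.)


Number of 1s in data: 4
Parity bit: 0

0


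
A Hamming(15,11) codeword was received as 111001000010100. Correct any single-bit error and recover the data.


Syndrome = 0: no error detected

Data: 10100010100 (no errors)


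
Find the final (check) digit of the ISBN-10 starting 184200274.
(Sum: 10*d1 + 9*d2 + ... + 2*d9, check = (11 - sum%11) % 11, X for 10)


Weighted sum: 165
165 mod 11 = 0

Check digit: 0


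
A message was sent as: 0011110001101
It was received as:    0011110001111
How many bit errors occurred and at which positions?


XOR: 0000000000010

1 error(s) at position(s): 11


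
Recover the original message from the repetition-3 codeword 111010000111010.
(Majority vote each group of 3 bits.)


Groups: 111, 010, 000, 111, 010
Majority votes: 10010

10010


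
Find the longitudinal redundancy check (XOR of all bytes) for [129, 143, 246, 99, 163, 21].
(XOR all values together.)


XOR chain: 129 ^ 143 ^ 246 ^ 99 ^ 163 ^ 21 = 45

45


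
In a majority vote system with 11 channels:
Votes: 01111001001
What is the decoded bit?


Ones: 6 out of 11
Threshold: 6

1 (6/11 voted 1)


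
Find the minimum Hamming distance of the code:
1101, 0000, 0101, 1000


Comparing all pairs, minimum distance: 1
Can detect 0 errors, correct 0 errors

1


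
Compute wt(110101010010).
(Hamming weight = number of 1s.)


Counting 1s in 110101010010

6


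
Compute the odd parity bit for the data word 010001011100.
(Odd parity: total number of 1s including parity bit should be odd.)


Number of 1s in data: 5
Parity bit: 0

0


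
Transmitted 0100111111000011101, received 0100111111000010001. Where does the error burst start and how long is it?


XOR: 0000000000000001100

Burst at position 15, length 2


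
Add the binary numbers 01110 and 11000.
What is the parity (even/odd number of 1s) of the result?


01110 = 14
11000 = 24
Sum = 38 = 100110
1s count = 3

odd parity (3 ones in 100110)


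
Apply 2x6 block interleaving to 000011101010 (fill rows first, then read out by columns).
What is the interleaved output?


Matrix:
  000011
  101010
Read columns: 010001001110

010001001110


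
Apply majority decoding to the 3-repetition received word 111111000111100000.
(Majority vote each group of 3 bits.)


Groups: 111, 111, 000, 111, 100, 000
Majority votes: 110100

110100


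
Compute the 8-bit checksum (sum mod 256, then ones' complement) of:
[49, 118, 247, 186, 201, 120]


Sum = 921 mod 256 = 153
Complement = 102

102


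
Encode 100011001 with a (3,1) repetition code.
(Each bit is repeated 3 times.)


Each bit -> 3 copies

111000000000111111000000111


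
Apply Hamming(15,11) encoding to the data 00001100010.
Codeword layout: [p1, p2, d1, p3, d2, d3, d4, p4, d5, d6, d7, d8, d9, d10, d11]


Parity bits: p1=1, p2=0, p3=1, p4=1

100100011100010


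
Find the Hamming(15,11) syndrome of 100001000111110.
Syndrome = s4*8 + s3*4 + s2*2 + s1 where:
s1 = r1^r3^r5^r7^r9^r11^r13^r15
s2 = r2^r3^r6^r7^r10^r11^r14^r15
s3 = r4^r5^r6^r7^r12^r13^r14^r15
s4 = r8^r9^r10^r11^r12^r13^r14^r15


s1=1, s2=0, s3=0, s4=1

Syndrome = 9 (error at position 9)


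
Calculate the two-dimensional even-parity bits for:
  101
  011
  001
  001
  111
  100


Row parities: 001111
Column parities: 101

Row P: 001111, Col P: 101, Corner: 0


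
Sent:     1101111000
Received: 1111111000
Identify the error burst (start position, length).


XOR: 0010000000

Burst at position 2, length 1


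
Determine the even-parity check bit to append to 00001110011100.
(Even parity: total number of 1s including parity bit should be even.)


Number of 1s in data: 6
Parity bit: 0

0


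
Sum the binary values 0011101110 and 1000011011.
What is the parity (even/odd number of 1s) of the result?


0011101110 = 238
1000011011 = 539
Sum = 777 = 1100001001
1s count = 4

even parity (4 ones in 1100001001)


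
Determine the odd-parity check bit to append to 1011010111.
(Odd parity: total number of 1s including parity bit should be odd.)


Number of 1s in data: 7
Parity bit: 0

0


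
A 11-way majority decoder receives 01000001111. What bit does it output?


Ones: 5 out of 11
Threshold: 6

0 (5/11 voted 1)


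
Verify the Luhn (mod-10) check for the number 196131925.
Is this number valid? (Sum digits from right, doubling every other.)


Luhn sum = 41
41 mod 10 = 1

Invalid (Luhn sum mod 10 = 1)


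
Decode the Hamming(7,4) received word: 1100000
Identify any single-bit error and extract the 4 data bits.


Syndrome = 3: error at position 3

Data: 1000 (corrected bit 3)


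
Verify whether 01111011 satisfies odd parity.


Number of 1s: 6

No, parity error (6 ones)


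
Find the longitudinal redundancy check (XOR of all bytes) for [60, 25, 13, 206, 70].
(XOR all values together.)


XOR chain: 60 ^ 25 ^ 13 ^ 206 ^ 70 = 160

160


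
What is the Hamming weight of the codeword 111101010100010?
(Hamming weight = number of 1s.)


Counting 1s in 111101010100010

8


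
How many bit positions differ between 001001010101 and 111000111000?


XOR: 110001101101
Count of 1s: 7

7


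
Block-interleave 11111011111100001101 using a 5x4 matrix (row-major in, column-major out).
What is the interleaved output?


Matrix:
  1111
  1011
  1111
  0000
  1101
Read columns: 11101101011110011101

11101101011110011101


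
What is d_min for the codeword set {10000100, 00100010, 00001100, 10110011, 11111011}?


Comparing all pairs, minimum distance: 2
Can detect 1 errors, correct 0 errors

2


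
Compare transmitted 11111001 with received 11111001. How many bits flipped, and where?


XOR: 00000000

0 errors (received matches sent)


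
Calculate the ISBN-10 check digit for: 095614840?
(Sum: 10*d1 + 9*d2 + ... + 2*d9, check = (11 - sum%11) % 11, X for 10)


Weighted sum: 233
233 mod 11 = 2

Check digit: 9


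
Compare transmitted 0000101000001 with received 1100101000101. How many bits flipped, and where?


XOR: 1100000000100

3 error(s) at position(s): 0, 1, 10


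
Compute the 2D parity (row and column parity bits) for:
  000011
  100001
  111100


Row parities: 000
Column parities: 011110

Row P: 000, Col P: 011110, Corner: 0


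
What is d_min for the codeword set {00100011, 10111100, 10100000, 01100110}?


Comparing all pairs, minimum distance: 3
Can detect 2 errors, correct 1 errors

3


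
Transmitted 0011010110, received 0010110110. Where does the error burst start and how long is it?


XOR: 0001100000

Burst at position 3, length 2


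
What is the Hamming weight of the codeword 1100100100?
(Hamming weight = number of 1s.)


Counting 1s in 1100100100

4


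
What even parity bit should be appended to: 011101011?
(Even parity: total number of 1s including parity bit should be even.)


Number of 1s in data: 6
Parity bit: 0

0


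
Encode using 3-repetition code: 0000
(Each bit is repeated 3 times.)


Each bit -> 3 copies

000000000000


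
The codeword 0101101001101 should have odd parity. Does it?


Number of 1s: 7

Yes, parity is correct (7 ones)


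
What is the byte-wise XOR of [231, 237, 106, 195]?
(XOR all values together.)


XOR chain: 231 ^ 237 ^ 106 ^ 195 = 163

163


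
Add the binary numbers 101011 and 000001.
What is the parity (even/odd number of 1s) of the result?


101011 = 43
000001 = 1
Sum = 44 = 101100
1s count = 3

odd parity (3 ones in 101100)


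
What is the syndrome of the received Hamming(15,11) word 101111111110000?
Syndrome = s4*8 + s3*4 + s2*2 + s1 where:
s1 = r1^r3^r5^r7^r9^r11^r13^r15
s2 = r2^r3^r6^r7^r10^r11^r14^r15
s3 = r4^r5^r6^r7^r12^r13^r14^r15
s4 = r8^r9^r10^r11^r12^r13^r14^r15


s1=0, s2=1, s3=0, s4=0

Syndrome = 2 (error at position 2)


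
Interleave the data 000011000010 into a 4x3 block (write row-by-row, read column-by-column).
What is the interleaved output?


Matrix:
  000
  011
  000
  010
Read columns: 000001010100

000001010100


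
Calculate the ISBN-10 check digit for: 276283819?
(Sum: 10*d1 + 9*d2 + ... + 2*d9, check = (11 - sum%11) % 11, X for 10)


Weighted sum: 261
261 mod 11 = 8

Check digit: 3


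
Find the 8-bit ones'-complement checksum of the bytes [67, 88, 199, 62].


Sum = 416 mod 256 = 160
Complement = 95

95


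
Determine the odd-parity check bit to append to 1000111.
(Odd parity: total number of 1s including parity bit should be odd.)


Number of 1s in data: 4
Parity bit: 1

1


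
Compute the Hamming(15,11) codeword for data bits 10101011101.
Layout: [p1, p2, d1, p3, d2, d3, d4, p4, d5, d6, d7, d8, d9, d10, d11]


Parity bits: p1=1, p2=0, p3=0, p4=1

101001011011101


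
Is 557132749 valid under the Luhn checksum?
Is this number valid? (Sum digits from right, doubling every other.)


Luhn sum = 46
46 mod 10 = 6

Invalid (Luhn sum mod 10 = 6)


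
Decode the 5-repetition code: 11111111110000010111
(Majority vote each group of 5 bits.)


Groups: 11111, 11111, 00000, 10111
Majority votes: 1101

1101


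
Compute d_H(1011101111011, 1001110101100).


XOR: 0010011010111
Count of 1s: 7

7


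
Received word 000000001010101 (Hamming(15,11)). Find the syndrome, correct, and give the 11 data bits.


Syndrome = 0: no error detected

Data: 00001010101 (no errors)
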